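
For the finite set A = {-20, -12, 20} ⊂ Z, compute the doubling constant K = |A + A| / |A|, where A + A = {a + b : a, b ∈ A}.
K = |A + A| / |A| = 6/3 = 2

Enumerate A + A = {a + b : a, b ∈ A}. With |A| = 3, there are |A|^2 = 9 ordered sum pairs; collecting distinct values, A + A = {-40, -32, -24, 0, 8, 40}, so |A + A| = 6. Thus K = 6/3 = 2. For comparison, the minimum possible |A + A| over all 3-element sets is 2·3 − 1 = 5 (so min K = 5/3), attained only by arithmetic progressions.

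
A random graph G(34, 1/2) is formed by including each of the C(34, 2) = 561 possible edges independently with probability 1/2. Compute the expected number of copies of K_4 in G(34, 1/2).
E[# K_4] = C(34, 4) · (1/2)^C(4, 2) = 46376 / 2^6 = 5797/8 = 724.625

For each 4-subset S of vertices (there are C(34, 4) = 46376 such S), let X_S = 1 if S induces a K_4 (all C(4, 2) = 6 edges present). Then P(X_S = 1) = (1/2)^6 = 1/64. By linearity of expectation, E[# K_4] = C(34, 4) · (1/2)^6 = 46376 / 64 = 5797/8 = 724.625.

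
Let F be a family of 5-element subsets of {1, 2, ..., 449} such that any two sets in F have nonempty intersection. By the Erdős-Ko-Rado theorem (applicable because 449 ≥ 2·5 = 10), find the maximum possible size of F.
max |F| = C(448, 4) = 1656033680

The Erdős-Ko-Rado theorem states: for n ≥ 2k, an intersecting family of k-subsets of an n-element set has size at most C(n − 1, k − 1), with equality for 'star' families {A ⊆ [n] : |A| = k, i ∈ A} (fix an element i). For n = 449, k = 5: C(448, 4) = 1656033680.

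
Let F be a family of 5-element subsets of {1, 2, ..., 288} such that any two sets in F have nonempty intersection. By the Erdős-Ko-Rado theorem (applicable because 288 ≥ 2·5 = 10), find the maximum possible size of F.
max |F| = C(287, 4) = 276821545

The Erdős-Ko-Rado theorem states: for n ≥ 2k, an intersecting family of k-subsets of an n-element set has size at most C(n − 1, k − 1), with equality for 'star' families {A ⊆ [n] : |A| = k, i ∈ A} (fix an element i). For n = 288, k = 5: C(287, 4) = 276821545.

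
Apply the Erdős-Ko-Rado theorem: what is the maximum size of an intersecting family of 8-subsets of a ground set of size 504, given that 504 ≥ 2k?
max |F| = C(503, 7) = 1550012402008925

The Erdős-Ko-Rado theorem states: for n ≥ 2k, an intersecting family of k-subsets of an n-element set has size at most C(n − 1, k − 1), with equality for 'star' families {A ⊆ [n] : |A| = k, i ∈ A} (fix an element i). For n = 504, k = 8: C(503, 7) = 1550012402008925.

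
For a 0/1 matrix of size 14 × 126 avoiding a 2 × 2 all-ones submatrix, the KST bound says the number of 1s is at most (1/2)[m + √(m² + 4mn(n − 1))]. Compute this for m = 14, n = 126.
z(14, 126; 2, 2) ≤ (1/2)[14 + √(14² + 4·14·126·125)] = (1/2)[14 + √882196] = 476.6264

Kővári–Sós–Turán: let r_1, ..., r_14 be the row sums and z = Σ r_i the total number of 1s. Each pair of columns can share at most one row with both entries 1 (else a 2×2 all-ones block appears), so Σ_i C(r_i, 2) ≤ C(126, 2) = 7875. By convexity Σ_i C(r_i, 2) ≥ 14·C(z/14, 2) = z(z − 14)/(2·14), giving z² − 14z − 14·126·125 ≤ 0 and hence z ≤ (1/2)[14 + √(196 + 4·220500)] = (1/2)[14 + √882196] ≈ (1/2)(14 + 939.2529) = 476.6264.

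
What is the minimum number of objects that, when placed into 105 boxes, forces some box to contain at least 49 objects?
n = (49 − 1)·105 + 1 = 5041

By the generalised pigeonhole principle, to guarantee some box contains ≥ r objects we need more than (r − 1) · k objects total. Threshold: n = (r − 1) · k + 1. With r = 49 and k = 105: n = 48 · 105 + 1 = 5040 + 1 = 5041. For n = 5040 = 48 · 105, we can put exactly 48 objects in every box, avoiding 49 in any single one — so 5041 is tight.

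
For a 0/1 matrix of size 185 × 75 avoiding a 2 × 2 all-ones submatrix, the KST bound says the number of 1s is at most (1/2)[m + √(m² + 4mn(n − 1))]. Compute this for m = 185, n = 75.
z(185, 75; 2, 2) ≤ (1/2)[185 + √(185² + 4·185·75·74)] = (1/2)[185 + √4141225] = 1110

Kővári–Sós–Turán: let r_1, ..., r_185 be the row sums and z = Σ r_i the total number of 1s. Each pair of columns can share at most one row with both entries 1 (else a 2×2 all-ones block appears), so Σ_i C(r_i, 2) ≤ C(75, 2) = 2775. By convexity Σ_i C(r_i, 2) ≥ 185·C(z/185, 2) = z(z − 185)/(2·185), giving z² − 185z − 185·75·74 ≤ 0 and hence z ≤ (1/2)[185 + √(34225 + 4·1026750)] = (1/2)[185 + √4141225] ≈ (1/2)(185 + 2035) = 1110.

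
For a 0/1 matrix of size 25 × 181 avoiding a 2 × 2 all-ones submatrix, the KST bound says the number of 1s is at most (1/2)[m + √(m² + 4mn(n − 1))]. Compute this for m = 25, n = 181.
z(25, 181; 2, 2) ≤ (1/2)[25 + √(25² + 4·25·181·180)] = (1/2)[25 + √3258625] = 915.0831

Kővári–Sós–Turán: let r_1, ..., r_25 be the row sums and z = Σ r_i the total number of 1s. Each pair of columns can share at most one row with both entries 1 (else a 2×2 all-ones block appears), so Σ_i C(r_i, 2) ≤ C(181, 2) = 16290. By convexity Σ_i C(r_i, 2) ≥ 25·C(z/25, 2) = z(z − 25)/(2·25), giving z² − 25z − 25·181·180 ≤ 0 and hence z ≤ (1/2)[25 + √(625 + 4·814500)] = (1/2)[25 + √3258625] ≈ (1/2)(25 + 1805.1662) = 915.0831.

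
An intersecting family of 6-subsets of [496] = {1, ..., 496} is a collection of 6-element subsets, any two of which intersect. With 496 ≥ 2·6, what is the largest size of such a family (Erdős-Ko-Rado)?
max |F| = C(495, 5) = 242685828099

The Erdős-Ko-Rado theorem states: for n ≥ 2k, an intersecting family of k-subsets of an n-element set has size at most C(n − 1, k − 1), with equality for 'star' families {A ⊆ [n] : |A| = k, i ∈ A} (fix an element i). For n = 496, k = 6: C(495, 5) = 242685828099.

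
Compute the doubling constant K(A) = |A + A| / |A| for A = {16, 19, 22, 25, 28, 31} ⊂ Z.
K = |A + A| / |A| = 11/6

Enumerate A + A = {a + b : a, b ∈ A}. With |A| = 6, there are |A|^2 = 36 ordered sum pairs; collecting distinct values, A + A = {32, 35, 38, 41, 44, 47, 50, 53, 56, 59, 62}, so |A + A| = 11. Thus K = 11/6. Here |A + A| = 2|A| − 1 = 11, the minimum possible — so K = 11/6 is minimal, which holds iff A is an arithmetic progression.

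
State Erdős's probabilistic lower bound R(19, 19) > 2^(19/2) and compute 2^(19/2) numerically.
2^(19/2) = 724.0773; so R(19, 19) > 724.0773

Colour each edge of K_n uniformly at random with red/blue. The expected number of monochromatic K_19 is C(n, 19) · 2 · 2^(−C(19,2)). If C(n, 19) · 2^(1 − C(19,2)) < 1, then with positive probability no monochromatic K_19 exists, so R(19, 19) > n. The standard estimate C(n, 19) ≤ n^19/19! shows this inequality holds whenever n ≤ 2^(19/2) (since 19! · 2^(C(19,2) − 1) > 2^(19^2/2) ≥ n^19). Hence R(19, 19) > 2^(19/2) = 724.0773.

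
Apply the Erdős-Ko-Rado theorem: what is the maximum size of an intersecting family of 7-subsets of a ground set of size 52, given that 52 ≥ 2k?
max |F| = C(51, 6) = 18009460

The Erdős-Ko-Rado theorem states: for n ≥ 2k, an intersecting family of k-subsets of an n-element set has size at most C(n − 1, k − 1), with equality for 'star' families {A ⊆ [n] : |A| = k, i ∈ A} (fix an element i). For n = 52, k = 7: C(51, 6) = 18009460.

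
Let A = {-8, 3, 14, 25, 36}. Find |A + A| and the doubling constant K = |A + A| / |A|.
K = |A + A| / |A| = 9/5

Enumerate A + A = {a + b : a, b ∈ A}. With |A| = 5, there are |A|^2 = 25 ordered sum pairs; collecting distinct values, A + A = {-16, -5, 6, 17, 28, 39, 50, 61, 72}, so |A + A| = 9. Thus K = 9/5. Here |A + A| = 2|A| − 1 = 9, the minimum possible — so K = 9/5 is minimal, which holds iff A is an arithmetic progression.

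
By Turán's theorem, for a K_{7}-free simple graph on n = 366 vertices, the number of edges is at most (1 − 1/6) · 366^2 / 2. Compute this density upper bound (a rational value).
Turán density bound = (5/6) · 366^2/2 = 55815

Turán's theorem: ex(n, K_{r+1}) is achieved by the complete r-partite Turán graph T(n, r) with parts as balanced as possible, and is at most (1 − 1/r) · n^2/2. For r = 6, n = 366: the density bound is (5/6) · 133956/2 = 55815. Since 6 ∣ 366, the Turán graph T(366, 6) has parts of equal size 61, and its edge count e(T(366, 6)) = 55815 attains the density bound exactly.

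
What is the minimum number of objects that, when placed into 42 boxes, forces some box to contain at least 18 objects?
n = (18 − 1)·42 + 1 = 715

By the generalised pigeonhole principle, to guarantee some box contains ≥ r objects we need more than (r − 1) · k objects total. Threshold: n = (r − 1) · k + 1. With r = 18 and k = 42: n = 17 · 42 + 1 = 714 + 1 = 715. For n = 714 = 17 · 42, we can put exactly 17 objects in every box, avoiding 18 in any single one — so 715 is tight.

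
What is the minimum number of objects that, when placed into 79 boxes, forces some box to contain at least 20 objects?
n = (20 − 1)·79 + 1 = 1502

By the generalised pigeonhole principle, to guarantee some box contains ≥ r objects we need more than (r − 1) · k objects total. Threshold: n = (r − 1) · k + 1. With r = 20 and k = 79: n = 19 · 79 + 1 = 1501 + 1 = 1502. For n = 1501 = 19 · 79, we can put exactly 19 objects in every box, avoiding 20 in any single one — so 1502 is tight.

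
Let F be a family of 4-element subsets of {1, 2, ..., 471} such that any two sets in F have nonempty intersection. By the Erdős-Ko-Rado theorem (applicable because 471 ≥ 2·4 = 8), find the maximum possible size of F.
max |F| = C(470, 3) = 17193540

The Erdős-Ko-Rado theorem states: for n ≥ 2k, an intersecting family of k-subsets of an n-element set has size at most C(n − 1, k − 1), with equality for 'star' families {A ⊆ [n] : |A| = k, i ∈ A} (fix an element i). For n = 471, k = 4: C(470, 3) = 17193540.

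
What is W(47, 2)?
W(47, 2) = 47 + 1 = 48

A 2-term AP is any pair of integers, so a monochromatic 2-AP exists iff some colour is used at least twice. With 47 colours, the colouring i ↦ i on {1, ..., 47} uses each colour once, avoiding any monochromatic pair, so W(47, 2) > 47. For {1, ..., 48}, pigeonhole forces two integers of the same colour, which form a monochromatic 2-AP. Hence W(47, 2) = 48.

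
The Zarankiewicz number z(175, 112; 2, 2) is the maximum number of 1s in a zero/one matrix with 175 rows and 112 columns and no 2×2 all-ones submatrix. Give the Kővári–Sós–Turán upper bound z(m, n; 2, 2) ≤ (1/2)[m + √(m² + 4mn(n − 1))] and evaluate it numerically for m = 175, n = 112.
z(175, 112; 2, 2) ≤ (1/2)[175 + √(175² + 4·175·112·111)] = (1/2)[175 + √8733025] = 1565.0846

Kővári–Sós–Turán: let r_1, ..., r_175 be the row sums and z = Σ r_i the total number of 1s. Each pair of columns can share at most one row with both entries 1 (else a 2×2 all-ones block appears), so Σ_i C(r_i, 2) ≤ C(112, 2) = 6216. By convexity Σ_i C(r_i, 2) ≥ 175·C(z/175, 2) = z(z − 175)/(2·175), giving z² − 175z − 175·112·111 ≤ 0 and hence z ≤ (1/2)[175 + √(30625 + 4·2175600)] = (1/2)[175 + √8733025] ≈ (1/2)(175 + 2955.1692) = 1565.0846.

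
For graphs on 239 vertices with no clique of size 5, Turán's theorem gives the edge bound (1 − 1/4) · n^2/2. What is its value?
Turán density bound = (3/4) · 239^2/2 = 171363/8 ≈ 21420.375

Turán's theorem: ex(n, K_{r+1}) is achieved by the complete r-partite Turán graph T(n, r) with parts as balanced as possible, and is at most (1 − 1/r) · n^2/2. For r = 4, n = 239: the density bound is (3/4) · 57121/2 = 171363/8 ≈ 21420.375. The integer-valued extremum is e(T(239, 4)) = 21420, which is strictly less than the density bound 171363/8 since 4 ∤ 239 (the parts of T(239, 4) cannot all be equal).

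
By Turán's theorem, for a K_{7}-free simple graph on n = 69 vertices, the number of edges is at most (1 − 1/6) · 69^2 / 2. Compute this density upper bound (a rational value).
Turán density bound = (5/6) · 69^2/2 = 7935/4 ≈ 1983.75

Turán's theorem: ex(n, K_{r+1}) is achieved by the complete r-partite Turán graph T(n, r) with parts as balanced as possible, and is at most (1 − 1/r) · n^2/2. For r = 6, n = 69: the density bound is (5/6) · 4761/2 = 7935/4 ≈ 1983.75. The integer-valued extremum is e(T(69, 6)) = 1983, which is strictly less than the density bound 7935/4 since 6 ∤ 69 (the parts of T(69, 6) cannot all be equal).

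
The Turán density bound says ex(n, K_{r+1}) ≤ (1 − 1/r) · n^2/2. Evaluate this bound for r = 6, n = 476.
Turán density bound = (5/6) · 476^2/2 = 283220/3 ≈ 94406.6667

Turán's theorem: ex(n, K_{r+1}) is achieved by the complete r-partite Turán graph T(n, r) with parts as balanced as possible, and is at most (1 − 1/r) · n^2/2. For r = 6, n = 476: the density bound is (5/6) · 226576/2 = 283220/3 ≈ 94406.6667. The integer-valued extremum is e(T(476, 6)) = 94406, which is strictly less than the density bound 283220/3 since 6 ∤ 476 (the parts of T(476, 6) cannot all be equal).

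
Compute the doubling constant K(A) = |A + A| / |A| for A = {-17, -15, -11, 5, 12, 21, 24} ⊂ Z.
K = |A + A| / |A| = 27/7

Enumerate A + A = {a + b : a, b ∈ A}. With |A| = 7, there are |A|^2 = 49 ordered sum pairs; collecting distinct values, A + A = {-34, -32, -30, -28, -26, -22, -12, -10, -6, -5, -3, 1, 4, 6, 7, 9, 10, 13, 17, 24, 26, 29, 33, 36, 42, 45, 48}, so |A + A| = 27. Thus K = 27/7. For comparison, the minimum possible |A + A| over all 7-element sets is 2·7 − 1 = 13 (so min K = 13/7), attained only by arithmetic progressions.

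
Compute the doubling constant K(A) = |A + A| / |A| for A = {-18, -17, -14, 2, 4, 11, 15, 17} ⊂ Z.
K = |A + A| / |A| = 34/8 = 17/4

Enumerate A + A = {a + b : a, b ∈ A}. With |A| = 8, there are |A|^2 = 64 ordered sum pairs; collecting distinct values, A + A = {-36, -35, -34, -32, -31, -28, -16, -15, -14, -13, -12, -10, -7, -6, -3, -2, -1, 0, 1, 3, 4, 6, 8, 13, 15, 17, 19, 21, 22, 26, 28, 30, 32, 34}, so |A + A| = 34. Thus K = 34/8 = 17/4. For comparison, the minimum possible |A + A| over all 8-element sets is 2·8 − 1 = 15 (so min K = 15/8), attained only by arithmetic progressions.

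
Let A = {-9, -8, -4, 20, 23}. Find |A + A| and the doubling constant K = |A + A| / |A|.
K = |A + A| / |A| = 15/5 = 3

Enumerate A + A = {a + b : a, b ∈ A}. With |A| = 5, there are |A|^2 = 25 ordered sum pairs; collecting distinct values, A + A = {-18, -17, -16, -13, -12, -8, 11, 12, 14, 15, 16, 19, 40, 43, 46}, so |A + A| = 15. Thus K = 15/5 = 3. For comparison, the minimum possible |A + A| over all 5-element sets is 2·5 − 1 = 9 (so min K = 9/5), attained only by arithmetic progressions.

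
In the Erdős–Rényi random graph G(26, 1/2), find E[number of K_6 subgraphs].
E[# K_6] = C(26, 6) · (1/2)^C(6, 2) = 230230 / 2^15 = 115115/16384 ≈ 7.026062

For each 6-subset S of vertices (there are C(26, 6) = 230230 such S), let X_S = 1 if S induces a K_6 (all C(6, 2) = 15 edges present). Then P(X_S = 1) = (1/2)^15 = 1/32768. By linearity of expectation, E[# K_6] = C(26, 6) · (1/2)^15 = 230230 / 32768 = 115115/16384 ≈ 7.026062.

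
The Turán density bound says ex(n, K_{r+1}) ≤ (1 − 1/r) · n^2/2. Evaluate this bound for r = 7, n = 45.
Turán density bound = (6/7) · 45^2/2 = 6075/7 ≈ 867.8571

Turán's theorem: ex(n, K_{r+1}) is achieved by the complete r-partite Turán graph T(n, r) with parts as balanced as possible, and is at most (1 − 1/r) · n^2/2. For r = 7, n = 45: the density bound is (6/7) · 2025/2 = 6075/7 ≈ 867.8571. The integer-valued extremum is e(T(45, 7)) = 867, which is strictly less than the density bound 6075/7 since 7 ∤ 45 (the parts of T(45, 7) cannot all be equal).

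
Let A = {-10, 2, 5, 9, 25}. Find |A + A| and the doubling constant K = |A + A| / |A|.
K = |A + A| / |A| = 15/5 = 3

Enumerate A + A = {a + b : a, b ∈ A}. With |A| = 5, there are |A|^2 = 25 ordered sum pairs; collecting distinct values, A + A = {-20, -8, -5, -1, 4, 7, 10, 11, 14, 15, 18, 27, 30, 34, 50}, so |A + A| = 15. Thus K = 15/5 = 3. For comparison, the minimum possible |A + A| over all 5-element sets is 2·5 − 1 = 9 (so min K = 9/5), attained only by arithmetic progressions.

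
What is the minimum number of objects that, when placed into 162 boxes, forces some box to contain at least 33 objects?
n = (33 − 1)·162 + 1 = 5185

By the generalised pigeonhole principle, to guarantee some box contains ≥ r objects we need more than (r − 1) · k objects total. Threshold: n = (r − 1) · k + 1. With r = 33 and k = 162: n = 32 · 162 + 1 = 5184 + 1 = 5185. For n = 5184 = 32 · 162, we can put exactly 32 objects in every box, avoiding 33 in any single one — so 5185 is tight.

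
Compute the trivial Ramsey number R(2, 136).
R(2, 136) = 136

R(2, k) = k for all k ≥ 2: in a 2-colouring of K_k, either some edge is red (a red K_2) or all edges are blue (a blue K_k). And K_{135} coloured all-blue has no blue K_136, so R(2, 136) > 135. Hence R(2, 136) = 136.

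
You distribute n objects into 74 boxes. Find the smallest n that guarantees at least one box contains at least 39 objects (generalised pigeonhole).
n = (39 − 1)·74 + 1 = 2813

By the generalised pigeonhole principle, to guarantee some box contains ≥ r objects we need more than (r − 1) · k objects total. Threshold: n = (r − 1) · k + 1. With r = 39 and k = 74: n = 38 · 74 + 1 = 2812 + 1 = 2813. For n = 2812 = 38 · 74, we can put exactly 38 objects in every box, avoiding 39 in any single one — so 2813 is tight.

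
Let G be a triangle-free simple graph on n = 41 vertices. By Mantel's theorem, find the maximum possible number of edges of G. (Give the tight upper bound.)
ex(41, K_3) = ⌊41^2/4⌋ = 420

Mantel (1907): a triangle-free graph on n vertices has at most ⌊n^2/4⌋ edges, with equality for the complete bipartite graph K_{⌊n/2⌋, ⌈n/2⌉}. For n = 41: ⌊41^2/4⌋ = ⌊1681/4⌋ = 420. The extremal graph is K_{20, 21}, which has 20·21 = 420 edges.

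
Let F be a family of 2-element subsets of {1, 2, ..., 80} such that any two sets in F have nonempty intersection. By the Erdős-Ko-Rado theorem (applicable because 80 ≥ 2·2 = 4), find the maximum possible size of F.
max |F| = C(79, 1) = 79

Erdős-Ko-Rado (1961): when n ≥ 2k, max |F| = C(n−1, k−1). The bound is attained by the star {A : i ∈ A} for any fixed i ∈ [n]. Here C(80−1, 2−1) = C(79, 1) = 79.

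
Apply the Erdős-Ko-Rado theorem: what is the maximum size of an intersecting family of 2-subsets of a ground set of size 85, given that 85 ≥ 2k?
max |F| = C(84, 1) = 84

Erdős-Ko-Rado (1961): when n ≥ 2k, max |F| = C(n−1, k−1). The bound is attained by the star {A : i ∈ A} for any fixed i ∈ [n]. Here C(85−1, 2−1) = C(84, 1) = 84.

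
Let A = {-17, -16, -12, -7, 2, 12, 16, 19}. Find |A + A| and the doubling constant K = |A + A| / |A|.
K = |A + A| / |A| = 31/8

Enumerate A + A = {a + b : a, b ∈ A}. With |A| = 8, there are |A|^2 = 64 ordered sum pairs; collecting distinct values, A + A = {-34, -33, -32, -29, -28, -24, -23, -19, -15, -14, -10, -5, -4, -1, 0, 2, 3, 4, 5, 7, 9, 12, 14, 18, 21, 24, 28, 31, 32, 35, 38}, so |A + A| = 31. Thus K = 31/8. For comparison, the minimum possible |A + A| over all 8-element sets is 2·8 − 1 = 15 (so min K = 15/8), attained only by arithmetic progressions.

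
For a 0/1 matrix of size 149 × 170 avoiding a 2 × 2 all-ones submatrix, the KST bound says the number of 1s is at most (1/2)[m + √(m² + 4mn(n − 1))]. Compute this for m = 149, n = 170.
z(149, 170; 2, 2) ≤ (1/2)[149 + √(149² + 4·149·170·169)] = (1/2)[149 + √17145281] = 2144.843

Kővári–Sós–Turán: let r_1, ..., r_149 be the row sums and z = Σ r_i the total number of 1s. Each pair of columns can share at most one row with both entries 1 (else a 2×2 all-ones block appears), so Σ_i C(r_i, 2) ≤ C(170, 2) = 14365. By convexity Σ_i C(r_i, 2) ≥ 149·C(z/149, 2) = z(z − 149)/(2·149), giving z² − 149z − 149·170·169 ≤ 0 and hence z ≤ (1/2)[149 + √(22201 + 4·4280770)] = (1/2)[149 + √17145281] ≈ (1/2)(149 + 4140.6861) = 2144.843.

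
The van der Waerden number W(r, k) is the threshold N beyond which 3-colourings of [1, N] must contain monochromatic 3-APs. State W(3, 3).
W(3, 3) = 27

This is a classical value, W(3, 3) = 27, established by combining an explicit 3-colouring of {1, ..., 26} with no monochromatic 3-AP (giving the lower bound W(3, 3) > 26) and a finite case analysis / exhaustive computer search showing every 3-colouring of {1, ..., 27} has such an AP.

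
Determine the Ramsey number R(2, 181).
R(2, 181) = 181

R(2, k) = k for all k ≥ 2: in a 2-colouring of K_k, either some edge is red (a red K_2) or all edges are blue (a blue K_k). And K_{180} coloured all-blue has no blue K_181, so R(2, 181) > 180. Hence R(2, 181) = 181.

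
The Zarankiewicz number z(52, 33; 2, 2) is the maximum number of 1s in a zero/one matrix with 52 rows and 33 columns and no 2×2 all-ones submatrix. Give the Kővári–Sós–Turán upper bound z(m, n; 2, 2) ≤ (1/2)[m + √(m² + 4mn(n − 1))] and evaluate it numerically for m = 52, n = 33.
z(52, 33; 2, 2) ≤ (1/2)[52 + √(52² + 4·52·33·32)] = (1/2)[52 + √222352] = 261.7711

Kővári–Sós–Turán: let r_1, ..., r_52 be the row sums and z = Σ r_i the total number of 1s. Each pair of columns can share at most one row with both entries 1 (else a 2×2 all-ones block appears), so Σ_i C(r_i, 2) ≤ C(33, 2) = 528. By convexity Σ_i C(r_i, 2) ≥ 52·C(z/52, 2) = z(z − 52)/(2·52), giving z² − 52z − 52·33·32 ≤ 0 and hence z ≤ (1/2)[52 + √(2704 + 4·54912)] = (1/2)[52 + √222352] ≈ (1/2)(52 + 471.5422) = 261.7711.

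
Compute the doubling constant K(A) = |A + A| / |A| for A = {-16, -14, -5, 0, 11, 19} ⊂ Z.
K = |A + A| / |A| = 20/6 = 10/3

Enumerate A + A = {a + b : a, b ∈ A}. With |A| = 6, there are |A|^2 = 36 ordered sum pairs; collecting distinct values, A + A = {-32, -30, -28, -21, -19, -16, -14, -10, -5, -3, 0, 3, 5, 6, 11, 14, 19, 22, 30, 38}, so |A + A| = 20. Thus K = 20/6 = 10/3. For comparison, the minimum possible |A + A| over all 6-element sets is 2·6 − 1 = 11 (so min K = 11/6), attained only by arithmetic progressions.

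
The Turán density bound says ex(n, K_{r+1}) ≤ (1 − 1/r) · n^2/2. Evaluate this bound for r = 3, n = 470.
Turán density bound = (2/3) · 470^2/2 = 220900/3 ≈ 73633.3333

Turán's theorem: ex(n, K_{r+1}) is achieved by the complete r-partite Turán graph T(n, r) with parts as balanced as possible, and is at most (1 − 1/r) · n^2/2. For r = 3, n = 470: the density bound is (2/3) · 220900/2 = 220900/3 ≈ 73633.3333. The integer-valued extremum is e(T(470, 3)) = 73633, which is strictly less than the density bound 220900/3 since 3 ∤ 470 (the parts of T(470, 3) cannot all be equal).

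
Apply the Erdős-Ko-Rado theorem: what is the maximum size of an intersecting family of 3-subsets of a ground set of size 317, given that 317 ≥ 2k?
max |F| = C(316, 2) = 49770

The Erdős-Ko-Rado theorem states: for n ≥ 2k, an intersecting family of k-subsets of an n-element set has size at most C(n − 1, k − 1), with equality for 'star' families {A ⊆ [n] : |A| = k, i ∈ A} (fix an element i). For n = 317, k = 3: C(316, 2) = 49770.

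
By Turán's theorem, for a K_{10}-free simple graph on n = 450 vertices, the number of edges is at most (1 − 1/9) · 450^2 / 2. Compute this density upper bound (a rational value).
Turán density bound = (8/9) · 450^2/2 = 90000

Turán's theorem: ex(n, K_{r+1}) is achieved by the complete r-partite Turán graph T(n, r) with parts as balanced as possible, and is at most (1 − 1/r) · n^2/2. For r = 9, n = 450: the density bound is (8/9) · 202500/2 = 90000. Since 9 ∣ 450, the Turán graph T(450, 9) has parts of equal size 50, and its edge count e(T(450, 9)) = 90000 attains the density bound exactly.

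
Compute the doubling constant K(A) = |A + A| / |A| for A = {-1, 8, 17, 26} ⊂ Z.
K = |A + A| / |A| = 7/4

Enumerate A + A = {a + b : a, b ∈ A}. With |A| = 4, there are |A|^2 = 16 ordered sum pairs; collecting distinct values, A + A = {-2, 7, 16, 25, 34, 43, 52}, so |A + A| = 7. Thus K = 7/4. Here |A + A| = 2|A| − 1 = 7, the minimum possible — so K = 7/4 is minimal, which holds iff A is an arithmetic progression.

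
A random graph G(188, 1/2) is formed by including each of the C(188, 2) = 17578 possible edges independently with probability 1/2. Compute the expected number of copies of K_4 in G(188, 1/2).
E[# K_4] = C(188, 4) · (1/2)^C(4, 2) = 50404915 / 2^6 = 787576.796875

For each 4-subset S of vertices (there are C(188, 4) = 50404915 such S), let X_S = 1 if S induces a K_4 (all C(4, 2) = 6 edges present). Then P(X_S = 1) = (1/2)^6 = 1/64. By linearity of expectation, E[# K_4] = C(188, 4) · (1/2)^6 = 50404915 / 64 = 787576.796875.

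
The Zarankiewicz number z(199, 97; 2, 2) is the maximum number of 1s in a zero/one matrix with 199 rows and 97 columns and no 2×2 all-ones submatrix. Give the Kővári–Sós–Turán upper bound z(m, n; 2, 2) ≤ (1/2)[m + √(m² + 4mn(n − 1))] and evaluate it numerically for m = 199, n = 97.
z(199, 97; 2, 2) ≤ (1/2)[199 + √(199² + 4·199·97·96)] = (1/2)[199 + √7451953] = 1464.4133

Kővári–Sós–Turán: let r_1, ..., r_199 be the row sums and z = Σ r_i the total number of 1s. Each pair of columns can share at most one row with both entries 1 (else a 2×2 all-ones block appears), so Σ_i C(r_i, 2) ≤ C(97, 2) = 4656. By convexity Σ_i C(r_i, 2) ≥ 199·C(z/199, 2) = z(z − 199)/(2·199), giving z² − 199z − 199·97·96 ≤ 0 and hence z ≤ (1/2)[199 + √(39601 + 4·1853088)] = (1/2)[199 + √7451953] ≈ (1/2)(199 + 2729.8266) = 1464.4133.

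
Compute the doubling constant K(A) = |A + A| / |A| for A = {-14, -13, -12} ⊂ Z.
K = |A + A| / |A| = 5/3

Enumerate A + A = {a + b : a, b ∈ A}. With |A| = 3, there are |A|^2 = 9 ordered sum pairs; collecting distinct values, A + A = {-28, -27, -26, -25, -24}, so |A + A| = 5. Thus K = 5/3. Here |A + A| = 2|A| − 1 = 5, the minimum possible — so K = 5/3 is minimal, which holds iff A is an arithmetic progression.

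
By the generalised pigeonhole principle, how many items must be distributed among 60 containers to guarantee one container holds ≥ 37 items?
n = (37 − 1)·60 + 1 = 2161

By the generalised pigeonhole principle, to guarantee some box contains ≥ r objects we need more than (r − 1) · k objects total. Threshold: n = (r − 1) · k + 1. With r = 37 and k = 60: n = 36 · 60 + 1 = 2160 + 1 = 2161. For n = 2160 = 36 · 60, we can put exactly 36 objects in every box, avoiding 37 in any single one — so 2161 is tight.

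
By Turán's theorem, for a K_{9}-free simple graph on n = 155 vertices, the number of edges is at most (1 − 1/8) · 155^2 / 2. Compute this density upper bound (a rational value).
Turán density bound = (7/8) · 155^2/2 = 168175/16 ≈ 10510.9375

Turán's theorem: ex(n, K_{r+1}) is achieved by the complete r-partite Turán graph T(n, r) with parts as balanced as possible, and is at most (1 − 1/r) · n^2/2. For r = 8, n = 155: the density bound is (7/8) · 24025/2 = 168175/16 ≈ 10510.9375. The integer-valued extremum is e(T(155, 8)) = 10510, which is strictly less than the density bound 168175/16 since 8 ∤ 155 (the parts of T(155, 8) cannot all be equal).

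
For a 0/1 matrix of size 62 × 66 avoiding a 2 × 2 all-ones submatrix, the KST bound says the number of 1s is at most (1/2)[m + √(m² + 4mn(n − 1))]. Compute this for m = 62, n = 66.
z(62, 66; 2, 2) ≤ (1/2)[62 + √(62² + 4·62·66·65)] = (1/2)[62 + √1067764] = 547.6633

Kővári–Sós–Turán: let r_1, ..., r_62 be the row sums and z = Σ r_i the total number of 1s. Each pair of columns can share at most one row with both entries 1 (else a 2×2 all-ones block appears), so Σ_i C(r_i, 2) ≤ C(66, 2) = 2145. By convexity Σ_i C(r_i, 2) ≥ 62·C(z/62, 2) = z(z − 62)/(2·62), giving z² − 62z − 62·66·65 ≤ 0 and hence z ≤ (1/2)[62 + √(3844 + 4·265980)] = (1/2)[62 + √1067764] ≈ (1/2)(62 + 1033.3267) = 547.6633.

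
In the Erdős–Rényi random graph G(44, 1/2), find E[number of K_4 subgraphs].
E[# K_4] = C(44, 4) · (1/2)^C(4, 2) = 135751 / 2^6 = 2121.109375

For each 4-subset S of vertices (there are C(44, 4) = 135751 such S), let X_S = 1 if S induces a K_4 (all C(4, 2) = 6 edges present). Then P(X_S = 1) = (1/2)^6 = 1/64. By linearity of expectation, E[# K_4] = C(44, 4) · (1/2)^6 = 135751 / 64 = 2121.109375.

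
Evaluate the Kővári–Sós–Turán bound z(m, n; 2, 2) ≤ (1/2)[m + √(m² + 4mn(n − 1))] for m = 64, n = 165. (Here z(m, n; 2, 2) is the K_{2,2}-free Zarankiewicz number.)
z(64, 165; 2, 2) ≤ (1/2)[64 + √(64² + 4·64·165·164)] = (1/2)[64 + √6931456] = 1348.3829

Kővári–Sós–Turán: let r_1, ..., r_64 be the row sums and z = Σ r_i the total number of 1s. Each pair of columns can share at most one row with both entries 1 (else a 2×2 all-ones block appears), so Σ_i C(r_i, 2) ≤ C(165, 2) = 13530. By convexity Σ_i C(r_i, 2) ≥ 64·C(z/64, 2) = z(z − 64)/(2·64), giving z² − 64z − 64·165·164 ≤ 0 and hence z ≤ (1/2)[64 + √(4096 + 4·1731840)] = (1/2)[64 + √6931456] ≈ (1/2)(64 + 2632.7658) = 1348.3829.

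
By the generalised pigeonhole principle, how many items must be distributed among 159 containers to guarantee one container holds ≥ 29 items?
n = (29 − 1)·159 + 1 = 4453

By the generalised pigeonhole principle, to guarantee some box contains ≥ r objects we need more than (r − 1) · k objects total. Threshold: n = (r − 1) · k + 1. With r = 29 and k = 159: n = 28 · 159 + 1 = 4452 + 1 = 4453. For n = 4452 = 28 · 159, we can put exactly 28 objects in every box, avoiding 29 in any single one — so 4453 is tight.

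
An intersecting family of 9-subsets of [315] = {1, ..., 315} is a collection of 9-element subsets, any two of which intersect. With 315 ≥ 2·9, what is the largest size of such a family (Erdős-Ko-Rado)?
max |F| = C(314, 8) = 2142287286510943

The Erdős-Ko-Rado theorem states: for n ≥ 2k, an intersecting family of k-subsets of an n-element set has size at most C(n − 1, k − 1), with equality for 'star' families {A ⊆ [n] : |A| = k, i ∈ A} (fix an element i). For n = 315, k = 9: C(314, 8) = 2142287286510943.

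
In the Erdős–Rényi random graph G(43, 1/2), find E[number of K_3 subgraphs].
E[# K_3] = C(43, 3) · (1/2)^C(3, 2) = 12341 / 2^3 = 1542.625

For each 3-subset S of vertices (there are C(43, 3) = 12341 such S), let X_S = 1 if S induces a K_3 (all C(3, 2) = 3 edges present). Then P(X_S = 1) = (1/2)^3 = 1/8. By linearity of expectation, E[# K_3] = C(43, 3) · (1/2)^3 = 12341 / 8 = 1542.625.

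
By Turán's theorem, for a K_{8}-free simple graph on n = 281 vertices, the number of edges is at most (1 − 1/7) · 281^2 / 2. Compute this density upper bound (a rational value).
Turán density bound = (6/7) · 281^2/2 = 236883/7 ≈ 33840.4286

Turán's theorem: ex(n, K_{r+1}) is achieved by the complete r-partite Turán graph T(n, r) with parts as balanced as possible, and is at most (1 − 1/r) · n^2/2. For r = 7, n = 281: the density bound is (6/7) · 78961/2 = 236883/7 ≈ 33840.4286. The integer-valued extremum is e(T(281, 7)) = 33840, which is strictly less than the density bound 236883/7 since 7 ∤ 281 (the parts of T(281, 7) cannot all be equal).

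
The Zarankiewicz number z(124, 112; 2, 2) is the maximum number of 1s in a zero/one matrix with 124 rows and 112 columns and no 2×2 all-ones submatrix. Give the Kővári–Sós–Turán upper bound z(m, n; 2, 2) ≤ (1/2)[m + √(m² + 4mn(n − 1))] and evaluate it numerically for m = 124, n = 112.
z(124, 112; 2, 2) ≤ (1/2)[124 + √(124² + 4·124·112·111)] = (1/2)[124 + √6181648] = 1305.146

Kővári–Sós–Turán: let r_1, ..., r_124 be the row sums and z = Σ r_i the total number of 1s. Each pair of columns can share at most one row with both entries 1 (else a 2×2 all-ones block appears), so Σ_i C(r_i, 2) ≤ C(112, 2) = 6216. By convexity Σ_i C(r_i, 2) ≥ 124·C(z/124, 2) = z(z − 124)/(2·124), giving z² − 124z − 124·112·111 ≤ 0 and hence z ≤ (1/2)[124 + √(15376 + 4·1541568)] = (1/2)[124 + √6181648] ≈ (1/2)(124 + 2486.292) = 1305.146.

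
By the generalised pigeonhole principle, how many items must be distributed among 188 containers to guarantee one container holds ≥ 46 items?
n = (46 − 1)·188 + 1 = 8461

By the generalised pigeonhole principle, to guarantee some box contains ≥ r objects we need more than (r − 1) · k objects total. Threshold: n = (r − 1) · k + 1. With r = 46 and k = 188: n = 45 · 188 + 1 = 8460 + 1 = 8461. For n = 8460 = 45 · 188, we can put exactly 45 objects in every box, avoiding 46 in any single one — so 8461 is tight.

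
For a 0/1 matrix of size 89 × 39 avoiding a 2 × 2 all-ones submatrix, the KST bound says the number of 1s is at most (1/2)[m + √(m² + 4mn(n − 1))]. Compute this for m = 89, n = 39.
z(89, 39; 2, 2) ≤ (1/2)[89 + √(89² + 4·89·39·38)] = (1/2)[89 + √535513] = 410.3938

Kővári–Sós–Turán: let r_1, ..., r_89 be the row sums and z = Σ r_i the total number of 1s. Each pair of columns can share at most one row with both entries 1 (else a 2×2 all-ones block appears), so Σ_i C(r_i, 2) ≤ C(39, 2) = 741. By convexity Σ_i C(r_i, 2) ≥ 89·C(z/89, 2) = z(z − 89)/(2·89), giving z² − 89z − 89·39·38 ≤ 0 and hence z ≤ (1/2)[89 + √(7921 + 4·131898)] = (1/2)[89 + √535513] ≈ (1/2)(89 + 731.7875) = 410.3938.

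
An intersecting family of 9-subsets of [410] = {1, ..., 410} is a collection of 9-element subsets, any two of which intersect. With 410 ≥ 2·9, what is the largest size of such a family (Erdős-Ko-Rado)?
max |F| = C(409, 8) = 18128041135797879

The Erdős-Ko-Rado theorem states: for n ≥ 2k, an intersecting family of k-subsets of an n-element set has size at most C(n − 1, k − 1), with equality for 'star' families {A ⊆ [n] : |A| = k, i ∈ A} (fix an element i). For n = 410, k = 9: C(409, 8) = 18128041135797879.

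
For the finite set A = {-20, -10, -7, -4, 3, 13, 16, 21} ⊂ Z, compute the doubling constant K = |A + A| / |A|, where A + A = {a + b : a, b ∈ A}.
K = |A + A| / |A| = 29/8

Enumerate A + A = {a + b : a, b ∈ A}. With |A| = 8, there are |A|^2 = 64 ordered sum pairs; collecting distinct values, A + A = {-40, -30, -27, -24, -20, -17, -14, -11, -8, -7, -4, -1, 1, 3, 6, 9, 11, 12, 14, 16, 17, 19, 24, 26, 29, 32, 34, 37, 42}, so |A + A| = 29. Thus K = 29/8. For comparison, the minimum possible |A + A| over all 8-element sets is 2·8 − 1 = 15 (so min K = 15/8), attained only by arithmetic progressions.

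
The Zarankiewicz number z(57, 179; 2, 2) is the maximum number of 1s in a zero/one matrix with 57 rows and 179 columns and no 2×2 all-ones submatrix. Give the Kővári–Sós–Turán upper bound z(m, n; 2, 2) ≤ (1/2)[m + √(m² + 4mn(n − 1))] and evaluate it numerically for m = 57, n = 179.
z(57, 179; 2, 2) ≤ (1/2)[57 + √(57² + 4·57·179·178)] = (1/2)[57 + √7267785] = 1376.4415

Kővári–Sós–Turán: let r_1, ..., r_57 be the row sums and z = Σ r_i the total number of 1s. Each pair of columns can share at most one row with both entries 1 (else a 2×2 all-ones block appears), so Σ_i C(r_i, 2) ≤ C(179, 2) = 15931. By convexity Σ_i C(r_i, 2) ≥ 57·C(z/57, 2) = z(z − 57)/(2·57), giving z² − 57z − 57·179·178 ≤ 0 and hence z ≤ (1/2)[57 + √(3249 + 4·1816134)] = (1/2)[57 + √7267785] ≈ (1/2)(57 + 2695.883) = 1376.4415.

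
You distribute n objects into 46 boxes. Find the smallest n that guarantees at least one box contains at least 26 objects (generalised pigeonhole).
n = (26 − 1)·46 + 1 = 1151

By the generalised pigeonhole principle, to guarantee some box contains ≥ r objects we need more than (r − 1) · k objects total. Threshold: n = (r − 1) · k + 1. With r = 26 and k = 46: n = 25 · 46 + 1 = 1150 + 1 = 1151. For n = 1150 = 25 · 46, we can put exactly 25 objects in every box, avoiding 26 in any single one — so 1151 is tight.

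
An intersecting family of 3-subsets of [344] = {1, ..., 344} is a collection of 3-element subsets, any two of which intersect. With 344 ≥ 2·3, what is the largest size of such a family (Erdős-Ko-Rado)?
max |F| = C(343, 2) = 58653

Erdős-Ko-Rado (1961): when n ≥ 2k, max |F| = C(n−1, k−1). The bound is attained by the star {A : i ∈ A} for any fixed i ∈ [n]. Here C(344−1, 3−1) = C(343, 2) = 58653.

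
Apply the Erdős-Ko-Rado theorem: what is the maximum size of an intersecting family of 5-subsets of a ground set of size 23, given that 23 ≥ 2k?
max |F| = C(22, 4) = 7315

Erdős-Ko-Rado (1961): when n ≥ 2k, max |F| = C(n−1, k−1). The bound is attained by the star {A : i ∈ A} for any fixed i ∈ [n]. Here C(23−1, 5−1) = C(22, 4) = 7315.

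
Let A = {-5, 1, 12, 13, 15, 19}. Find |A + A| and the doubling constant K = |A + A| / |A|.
K = |A + A| / |A| = 20/6 = 10/3

Enumerate A + A = {a + b : a, b ∈ A}. With |A| = 6, there are |A|^2 = 36 ordered sum pairs; collecting distinct values, A + A = {-10, -4, 2, 7, 8, 10, 13, 14, 16, 20, 24, 25, 26, 27, 28, 30, 31, 32, 34, 38}, so |A + A| = 20. Thus K = 20/6 = 10/3. For comparison, the minimum possible |A + A| over all 6-element sets is 2·6 − 1 = 11 (so min K = 11/6), attained only by arithmetic progressions.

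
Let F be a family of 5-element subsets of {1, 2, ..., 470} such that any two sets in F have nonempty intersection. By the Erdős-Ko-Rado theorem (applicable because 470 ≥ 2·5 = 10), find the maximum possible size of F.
max |F| = C(469, 4) = 1990262001

Erdős-Ko-Rado (1961): when n ≥ 2k, max |F| = C(n−1, k−1). The bound is attained by the star {A : i ∈ A} for any fixed i ∈ [n]. Here C(470−1, 5−1) = C(469, 4) = 1990262001.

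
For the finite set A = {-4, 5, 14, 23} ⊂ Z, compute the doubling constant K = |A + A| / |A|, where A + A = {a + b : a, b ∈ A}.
K = |A + A| / |A| = 7/4

Enumerate A + A = {a + b : a, b ∈ A}. With |A| = 4, there are |A|^2 = 16 ordered sum pairs; collecting distinct values, A + A = {-8, 1, 10, 19, 28, 37, 46}, so |A + A| = 7. Thus K = 7/4. Here |A + A| = 2|A| − 1 = 7, the minimum possible — so K = 7/4 is minimal, which holds iff A is an arithmetic progression.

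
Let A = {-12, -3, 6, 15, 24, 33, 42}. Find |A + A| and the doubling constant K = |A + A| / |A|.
K = |A + A| / |A| = 13/7

Enumerate A + A = {a + b : a, b ∈ A}. With |A| = 7, there are |A|^2 = 49 ordered sum pairs; collecting distinct values, A + A = {-24, -15, -6, 3, 12, 21, 30, 39, 48, 57, 66, 75, 84}, so |A + A| = 13. Thus K = 13/7. Here |A + A| = 2|A| − 1 = 13, the minimum possible — so K = 13/7 is minimal, which holds iff A is an arithmetic progression.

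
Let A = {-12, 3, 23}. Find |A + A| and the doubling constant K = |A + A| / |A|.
K = |A + A| / |A| = 6/3 = 2

Enumerate A + A = {a + b : a, b ∈ A}. With |A| = 3, there are |A|^2 = 9 ordered sum pairs; collecting distinct values, A + A = {-24, -9, 6, 11, 26, 46}, so |A + A| = 6. Thus K = 6/3 = 2. For comparison, the minimum possible |A + A| over all 3-element sets is 2·3 − 1 = 5 (so min K = 5/3), attained only by arithmetic progressions.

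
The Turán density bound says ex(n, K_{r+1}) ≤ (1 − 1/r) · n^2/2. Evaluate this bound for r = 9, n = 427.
Turán density bound = (8/9) · 427^2/2 = 729316/9 ≈ 81035.1111

Turán's theorem: ex(n, K_{r+1}) is achieved by the complete r-partite Turán graph T(n, r) with parts as balanced as possible, and is at most (1 − 1/r) · n^2/2. For r = 9, n = 427: the density bound is (8/9) · 182329/2 = 729316/9 ≈ 81035.1111. The integer-valued extremum is e(T(427, 9)) = 81034, which is strictly less than the density bound 729316/9 since 9 ∤ 427 (the parts of T(427, 9) cannot all be equal).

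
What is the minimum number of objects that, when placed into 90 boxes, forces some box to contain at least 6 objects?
n = (6 − 1)·90 + 1 = 451

By the generalised pigeonhole principle, to guarantee some box contains ≥ r objects we need more than (r − 1) · k objects total. Threshold: n = (r − 1) · k + 1. With r = 6 and k = 90: n = 5 · 90 + 1 = 450 + 1 = 451. For n = 450 = 5 · 90, we can put exactly 5 objects in every box, avoiding 6 in any single one — so 451 is tight.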